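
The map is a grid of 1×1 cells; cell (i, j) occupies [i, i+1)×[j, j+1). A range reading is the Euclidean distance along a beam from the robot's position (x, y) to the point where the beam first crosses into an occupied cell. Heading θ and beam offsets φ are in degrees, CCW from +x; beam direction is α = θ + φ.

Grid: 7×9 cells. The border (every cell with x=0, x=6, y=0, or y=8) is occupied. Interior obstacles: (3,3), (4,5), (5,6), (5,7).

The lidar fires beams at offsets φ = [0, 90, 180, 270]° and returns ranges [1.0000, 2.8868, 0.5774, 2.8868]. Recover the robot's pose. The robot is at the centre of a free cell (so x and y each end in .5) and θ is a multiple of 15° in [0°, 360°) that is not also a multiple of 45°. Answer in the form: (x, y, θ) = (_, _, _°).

The pose lattice has 31·16 = 496 candidates. Test each by forward raycasting.
  (1.5, 1.5, 105°): beam 1 = 1.9319 ≠ 1.0000 ✗
  (4.5, 2.5, 210°): beam 1 = 3.0000 ≠ 1.0000 ✗
  (4.5, 6.5, 120°): beam 1 = 1.7321 ≠ 1.0000 ✗
  (1.5, 3.5, 345°): beam 1 = 1.5529 ≠ 1.0000 ✗
  …
  (3.5, 4.5, 60°): r_1=1.0000, r_2=2.8868, r_3=0.5774, r_4=2.8868 — all match ✓
Unique over the lattice → pose = (3.5, 4.5, 60°).

(x, y, θ) = (3.5, 4.5, 60°)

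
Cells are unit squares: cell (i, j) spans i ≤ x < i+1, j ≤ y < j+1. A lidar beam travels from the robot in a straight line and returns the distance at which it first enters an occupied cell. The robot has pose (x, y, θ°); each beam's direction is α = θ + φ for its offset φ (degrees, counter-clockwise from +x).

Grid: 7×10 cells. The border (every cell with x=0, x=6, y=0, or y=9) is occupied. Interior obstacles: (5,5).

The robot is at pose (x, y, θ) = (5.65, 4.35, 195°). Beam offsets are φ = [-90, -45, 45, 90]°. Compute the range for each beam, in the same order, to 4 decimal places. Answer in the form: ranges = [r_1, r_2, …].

ranges = [0.6729, 5.3694, 3.8682, 1.3523]

beam 1: φ=-90°, α=105°
  cosα=-0.2588 sinα=0.9659 | (5,4) | tMaxX 2.5114 tMaxY 0.6729 | tΔX 3.8637 tΔY 1.0353
    t=0.6729 [y] (5,5) — stop
  → r_1 = 0.6729
beam 2: φ=-45°, α=150°
  cosα=-0.8660 sinα=0.5000 | (5,4) | tMaxX 0.7506 tMaxY 1.3000 | tΔX 1.1547 tΔY 2.0000
    t=0.7506 [x] (4,4)
    t=1.3000 [y] (4,5)
    t=1.9053 [x] (3,5)
    t=3.0600 [x] (2,5)
    t=3.3000 [y] (2,6)
    t=4.2147 [x] (1,6)
    t=5.3000 [y] (1,7)
    t=5.3694 [x] (0,7) — stop
  → r_2 = 5.3694
beam 3: φ=45°, α=240°
  cosα=-0.5000 sinα=-0.8660 | (5,4) | tMaxX 1.3000 tMaxY 0.4041 | tΔX 2.0000 tΔY 1.1547
    t=0.4041 [y] (5,3)
    t=1.3000 [x] (4,3)
    t=1.5588 [y] (4,2)
    t=2.7135 [y] (4,1)
    t=3.3000 [x] (3,1)
    t=3.8682 [y] (3,0) — stop
  → r_3 = 3.8682
beam 4: φ=90°, α=285°
  cosα=0.2588 sinα=-0.9659 | (5,4) | tMaxX 1.3523 tMaxY 0.3623 | tΔX 3.8637 tΔY 1.0353
    t=0.3623 [y] (5,3)
    t=1.3523 [x] (6,3) — stop
  → r_4 = 1.3523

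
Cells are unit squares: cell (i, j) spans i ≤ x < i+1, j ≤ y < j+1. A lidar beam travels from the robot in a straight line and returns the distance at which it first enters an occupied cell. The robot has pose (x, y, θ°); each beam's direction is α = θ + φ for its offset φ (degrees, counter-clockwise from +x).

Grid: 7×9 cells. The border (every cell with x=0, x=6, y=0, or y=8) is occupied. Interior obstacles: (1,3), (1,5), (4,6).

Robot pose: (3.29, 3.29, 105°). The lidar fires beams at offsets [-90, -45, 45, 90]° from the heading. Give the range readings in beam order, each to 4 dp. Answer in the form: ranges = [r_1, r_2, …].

ranges = [2.8056, 3.1292, 2.6443, 2.3708]

beam 1: φ=-90°, α=15°
  dir = (cos 15°, sin 15°) = (0.9659, 0.2588); from cell (3,3)
  next x-line at t=0.7350, next y-line at t=2.7432; Δt_x=1.0353, Δt_y=3.8637
    x: enter (4,3) at t=0.7350
    x: enter (5,3) at t=1.7703
    y: enter (5,4) at t=2.7432
    x: enter (6,4) at t=2.8056 ← occupied
  → r_1 = 2.8056
beam 2: φ=-45°, α=60°
  dir = (cos 60°, sin 60°) = (0.5000, 0.8660); from cell (3,3)
  next x-line at t=1.4200, next y-line at t=0.8198; Δt_x=2.0000, Δt_y=1.1547
    y: enter (3,4) at t=0.8198
    x: enter (4,4) at t=1.4200
    y: enter (4,5) at t=1.9745
    y: enter (4,6) at t=3.1292 ← occupied
  → r_2 = 3.1292
beam 3: φ=45°, α=150°
  dir = (cos 150°, sin 150°) = (-0.8660, 0.5000); from cell (3,3)
  next x-line at t=0.3349, next y-line at t=1.4200; Δt_x=1.1547, Δt_y=2.0000
    x: enter (2,3) at t=0.3349
    y: enter (2,4) at t=1.4200
    x: enter (1,4) at t=1.4896
    x: enter (0,4) at t=2.6443 ← occupied
  → r_3 = 2.6443
beam 4: φ=90°, α=195°
  dir = (cos 195°, sin 195°) = (-0.9659, -0.2588); from cell (3,3)
  next x-line at t=0.3002, next y-line at t=1.1205; Δt_x=1.0353, Δt_y=3.8637
    x: enter (2,3) at t=0.3002
    y: enter (2,2) at t=1.1205
    x: enter (1,2) at t=1.3355
    x: enter (0,2) at t=2.3708 ← occupied
  → r_4 = 2.3708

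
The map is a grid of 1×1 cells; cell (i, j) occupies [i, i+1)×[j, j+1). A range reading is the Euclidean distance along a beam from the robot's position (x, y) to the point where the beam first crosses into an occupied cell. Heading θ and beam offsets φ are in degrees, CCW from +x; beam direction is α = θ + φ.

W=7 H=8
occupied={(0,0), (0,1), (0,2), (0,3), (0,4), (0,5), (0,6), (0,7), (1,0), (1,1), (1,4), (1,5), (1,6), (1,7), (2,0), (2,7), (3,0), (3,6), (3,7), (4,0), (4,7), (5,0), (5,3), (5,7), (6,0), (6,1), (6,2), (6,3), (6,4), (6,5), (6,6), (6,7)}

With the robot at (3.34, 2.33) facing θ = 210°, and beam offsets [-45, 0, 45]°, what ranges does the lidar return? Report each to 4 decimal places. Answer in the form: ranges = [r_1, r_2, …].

ranges = [2.4225, 1.5473, 1.3769]

beam 1: φ=-45°, α=165°
  direction (-0.9659, 0.2588); cell (3,2); t to first gridline: x 0.3520, y 2.5887 (then +1.0353 / +3.8637)
    (2,2) via x @ 0.3520
    (1,2) via x @ 1.3873
    (0,2) via x @ 2.4225  # hit
  → r_1 = 2.4225
beam 2: φ=0°, α=210°
  direction (-0.8660, -0.5000); cell (3,2); t to first gridline: x 0.3926, y 0.6600 (then +1.1547 / +2.0000)
    (2,2) via x @ 0.3926
    (2,1) via y @ 0.6600
    (1,1) via x @ 1.5473  # hit
  → r_2 = 1.5473
beam 3: φ=45°, α=255°
  direction (-0.2588, -0.9659); cell (3,2); t to first gridline: x 1.3137, y 0.3416 (then +3.8637 / +1.0353)
    (3,1) via y @ 0.3416
    (2,1) via x @ 1.3137
    (2,0) via y @ 1.3769  # hit
  → r_3 = 1.3769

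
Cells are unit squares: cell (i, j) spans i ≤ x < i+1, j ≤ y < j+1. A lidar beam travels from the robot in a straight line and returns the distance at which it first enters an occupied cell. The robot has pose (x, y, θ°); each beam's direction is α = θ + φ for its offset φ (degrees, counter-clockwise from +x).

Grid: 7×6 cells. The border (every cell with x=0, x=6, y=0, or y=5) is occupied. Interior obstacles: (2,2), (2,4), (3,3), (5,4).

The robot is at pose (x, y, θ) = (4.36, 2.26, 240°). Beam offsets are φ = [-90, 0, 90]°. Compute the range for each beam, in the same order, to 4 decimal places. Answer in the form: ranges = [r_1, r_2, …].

beam 1: φ=-90°, α=150°
  direction (-0.8660, 0.5000); cell (4,2); t to first gridline: x 0.4157, y 1.4800 (then +1.1547 / +2.0000)
    (3,2) via x @ 0.4157
    (3,3) via y @ 1.4800  # hit
  → r_1 = 1.4800
beam 2: φ=0°, α=240°
  direction (-0.5000, -0.8660); cell (4,2); t to first gridline: x 0.7200, y 0.3002 (then +2.0000 / +1.1547)
    (4,1) via y @ 0.3002
    (3,1) via x @ 0.7200
    (3,0) via y @ 1.4549  # hit
  → r_2 = 1.4549
beam 3: φ=90°, α=330°
  direction (0.8660, -0.5000); cell (4,2); t to first gridline: x 0.7390, y 0.5200 (then +1.1547 / +2.0000)
    (4,1) via y @ 0.5200
    (5,1) via x @ 0.7390
    (6,1) via x @ 1.8937  # hit
  → r_3 = 1.8937

ranges = [1.4800, 1.4549, 1.8937]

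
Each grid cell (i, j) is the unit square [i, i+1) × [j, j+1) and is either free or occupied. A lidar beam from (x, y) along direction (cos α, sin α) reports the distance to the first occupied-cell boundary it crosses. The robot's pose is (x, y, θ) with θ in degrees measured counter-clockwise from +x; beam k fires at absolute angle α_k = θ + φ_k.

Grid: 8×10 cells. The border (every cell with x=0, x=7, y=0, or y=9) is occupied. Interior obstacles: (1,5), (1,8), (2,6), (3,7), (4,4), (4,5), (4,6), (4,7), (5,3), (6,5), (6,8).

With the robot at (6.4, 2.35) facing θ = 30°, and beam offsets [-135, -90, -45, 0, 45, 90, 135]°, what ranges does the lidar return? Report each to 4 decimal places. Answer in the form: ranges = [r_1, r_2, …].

beam 1: φ=-135°, α=255°
  cosα=-0.2588 sinα=-0.9659 | (6,2) | tMaxX 1.5455 tMaxY 0.3623 | tΔX 3.8637 tΔY 1.0353
    t=0.3623 [y] (6,1)
    t=1.3976 [y] (6,0) — stop
  → r_1 = 1.3976
beam 2: φ=-90°, α=300°
  cosα=0.5000 sinα=-0.8660 | (6,2) | tMaxX 1.2000 tMaxY 0.4041 | tΔX 2.0000 tΔY 1.1547
    t=0.4041 [y] (6,1)
    t=1.2000 [x] (7,1) — stop
  → r_2 = 1.2000
beam 3: φ=-45°, α=345°
  cosα=0.9659 sinα=-0.2588 | (6,2) | tMaxX 0.6212 tMaxY 1.3523 | tΔX 1.0353 tΔY 3.8637
    t=0.6212 [x] (7,2) — stop
  → r_3 = 0.6212
beam 4: φ=0°, α=30°
  cosα=0.8660 sinα=0.5000 | (6,2) | tMaxX 0.6928 tMaxY 1.3000 | tΔX 1.1547 tΔY 2.0000
    t=0.6928 [x] (7,2) — stop
  → r_4 = 0.6928
beam 5: φ=45°, α=75°
  cosα=0.2588 sinα=0.9659 | (6,2) | tMaxX 2.3182 tMaxY 0.6729 | tΔX 3.8637 tΔY 1.0353
    t=0.6729 [y] (6,3)
    t=1.7082 [y] (6,4)
    t=2.3182 [x] (7,4) — stop
  → r_5 = 2.3182
beam 6: φ=90°, α=120°
  cosα=-0.5000 sinα=0.8660 | (6,2) | tMaxX 0.8000 tMaxY 0.7506 | tΔX 2.0000 tΔY 1.1547
    t=0.7506 [y] (6,3)
    t=0.8000 [x] (5,3) — stop
  → r_6 = 0.8000
beam 7: φ=135°, α=165°
  cosα=-0.9659 sinα=0.2588 | (6,2) | tMaxX 0.4141 tMaxY 2.5114 | tΔX 1.0353 tΔY 3.8637
    t=0.4141 [x] (5,2)
    t=1.4494 [x] (4,2)
    t=2.4847 [x] (3,2)
    t=2.5114 [y] (3,3)
    t=3.5199 [x] (2,3)
    t=4.5552 [x] (1,3)
    t=5.5905 [x] (0,3) — stop
  → r_7 = 5.5905

ranges = [1.3976, 1.2000, 0.6212, 0.6928, 2.3182, 0.8000, 5.5905]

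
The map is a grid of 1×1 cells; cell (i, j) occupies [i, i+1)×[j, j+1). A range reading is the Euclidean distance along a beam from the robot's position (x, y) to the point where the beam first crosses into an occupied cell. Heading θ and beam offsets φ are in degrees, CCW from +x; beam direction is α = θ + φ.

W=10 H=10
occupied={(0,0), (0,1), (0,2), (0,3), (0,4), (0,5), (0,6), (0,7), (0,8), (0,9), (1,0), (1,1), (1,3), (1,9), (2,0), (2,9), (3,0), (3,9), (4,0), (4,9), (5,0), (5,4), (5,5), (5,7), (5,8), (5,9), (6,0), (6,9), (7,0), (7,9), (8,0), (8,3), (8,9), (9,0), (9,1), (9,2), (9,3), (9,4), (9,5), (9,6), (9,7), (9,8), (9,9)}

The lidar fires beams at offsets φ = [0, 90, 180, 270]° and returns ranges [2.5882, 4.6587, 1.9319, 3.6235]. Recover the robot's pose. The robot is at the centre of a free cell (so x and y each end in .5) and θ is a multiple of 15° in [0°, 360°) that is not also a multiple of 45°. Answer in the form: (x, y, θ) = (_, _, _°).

(x, y, θ) = (4.5, 3.5, 255°)

The pose lattice has 57·16 = 912 candidates. Test each by forward raycasting.
  (6.5, 1.5, 60°): beam 1 = 5.0000 ≠ 2.5882 ✗
  (3.5, 3.5, 345°): beam 1 = 5.6940 ≠ 2.5882 ✗
  (8.5, 4.5, 300°): beam 1 = 0.5774 ≠ 2.5882 ✗
  (4.5, 8.5, 105°): beam 1 = 0.5176 ≠ 2.5882 ✗
  (2.5, 7.5, 30°): beam 1 = 2.8868 ≠ 2.5882 ✗
  …
  (4.5, 3.5, 255°): r_1=2.5882, r_2=4.6587, r_3=1.9319, r_4=3.6235 — all match ✓
No second candidate reproduces the full scan.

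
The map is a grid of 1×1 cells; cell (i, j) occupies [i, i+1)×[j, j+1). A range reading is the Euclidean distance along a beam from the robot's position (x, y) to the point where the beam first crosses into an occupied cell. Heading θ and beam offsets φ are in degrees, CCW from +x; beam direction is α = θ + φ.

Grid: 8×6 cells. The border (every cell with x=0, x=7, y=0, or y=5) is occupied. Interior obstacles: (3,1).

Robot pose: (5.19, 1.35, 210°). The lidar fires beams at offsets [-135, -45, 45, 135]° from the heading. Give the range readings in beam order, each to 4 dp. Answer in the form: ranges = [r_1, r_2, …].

beam 1: φ=-135°, α=75°
  d=(0.2588,0.9659)  start (5,1)  tX=3.1296 tY=0.6729  stride 1/|dx|=3.8637 1/|dy|=1.0353
    cross y-line → (5,2), t=0.6729
    cross y-line → (5,3), t=1.7082
    cross y-line → (5,4), t=2.7435
    cross x-line → (6,4), t=3.1296
    cross y-line → (6,5), t=3.7788 (wall)
  → r_1 = 3.7788
beam 2: φ=-45°, α=165°
  d=(-0.9659,0.2588)  start (5,1)  tX=0.1967 tY=2.5114  stride 1/|dx|=1.0353 1/|dy|=3.8637
    cross x-line → (4,1), t=0.1967
    cross x-line → (3,1), t=1.2320 (wall)
  → r_2 = 1.2320
beam 3: φ=45°, α=255°
  d=(-0.2588,-0.9659)  start (5,1)  tX=0.7341 tY=0.3623  stride 1/|dx|=3.8637 1/|dy|=1.0353
    cross y-line → (5,0), t=0.3623 (wall)
  → r_3 = 0.3623
beam 4: φ=135°, α=345°
  d=(0.9659,-0.2588)  start (5,1)  tX=0.8386 tY=1.3523  stride 1/|dx|=1.0353 1/|dy|=3.8637
    cross x-line → (6,1), t=0.8386
    cross y-line → (6,0), t=1.3523 (wall)
  → r_4 = 1.3523

ranges = [3.7788, 1.2320, 0.3623, 1.3523]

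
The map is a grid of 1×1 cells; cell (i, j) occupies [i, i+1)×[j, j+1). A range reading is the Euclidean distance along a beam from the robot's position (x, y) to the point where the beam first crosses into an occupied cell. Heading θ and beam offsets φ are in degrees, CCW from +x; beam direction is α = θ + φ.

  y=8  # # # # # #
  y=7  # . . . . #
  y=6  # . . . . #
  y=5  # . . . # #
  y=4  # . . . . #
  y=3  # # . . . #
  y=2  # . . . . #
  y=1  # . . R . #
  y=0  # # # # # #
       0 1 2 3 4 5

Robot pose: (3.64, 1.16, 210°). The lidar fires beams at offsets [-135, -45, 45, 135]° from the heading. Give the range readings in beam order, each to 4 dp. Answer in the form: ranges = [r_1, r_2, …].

ranges = [3.9755, 2.7331, 0.1656, 0.6182]

beam 1: φ=-135°, α=75°
  d=(0.2588,0.9659)  start (3,1)  tX=1.3909 tY=0.8696  stride 1/|dx|=3.8637 1/|dy|=1.0353
    cross y-line → (3,2), t=0.8696
    cross x-line → (4,2), t=1.3909
    cross y-line → (4,3), t=1.9049
    cross y-line → (4,4), t=2.9402
    cross y-line → (4,5), t=3.9755 (wall)
  → r_1 = 3.9755
beam 2: φ=-45°, α=165°
  d=(-0.9659,0.2588)  start (3,1)  tX=0.6626 tY=3.2455  stride 1/|dx|=1.0353 1/|dy|=3.8637
    cross x-line → (2,1), t=0.6626
    cross x-line → (1,1), t=1.6979
    cross x-line → (0,1), t=2.7331 (wall)
  → r_2 = 2.7331
beam 3: φ=45°, α=255°
  d=(-0.2588,-0.9659)  start (3,1)  tX=2.4728 tY=0.1656  stride 1/|dx|=3.8637 1/|dy|=1.0353
    cross y-line → (3,0), t=0.1656 (wall)
  → r_3 = 0.1656
beam 4: φ=135°, α=345°
  d=(0.9659,-0.2588)  start (3,1)  tX=0.3727 tY=0.6182  stride 1/|dx|=1.0353 1/|dy|=3.8637
    cross x-line → (4,1), t=0.3727
    cross y-line → (4,0), t=0.6182 (wall)
  → r_4 = 0.6182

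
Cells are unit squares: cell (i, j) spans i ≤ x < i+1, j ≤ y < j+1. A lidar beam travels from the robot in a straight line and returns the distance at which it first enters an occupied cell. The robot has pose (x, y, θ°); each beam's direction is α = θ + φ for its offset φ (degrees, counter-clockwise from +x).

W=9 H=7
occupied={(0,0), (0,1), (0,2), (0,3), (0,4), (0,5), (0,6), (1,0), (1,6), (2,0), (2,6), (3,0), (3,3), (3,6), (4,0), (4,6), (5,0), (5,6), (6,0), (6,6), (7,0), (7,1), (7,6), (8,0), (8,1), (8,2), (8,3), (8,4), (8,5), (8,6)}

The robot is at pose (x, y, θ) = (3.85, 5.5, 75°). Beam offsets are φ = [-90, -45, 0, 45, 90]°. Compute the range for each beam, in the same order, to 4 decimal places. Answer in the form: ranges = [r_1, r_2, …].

beam 1: φ=-90°, α=345°
  cosα=0.9659 sinα=-0.2588 | (3,5) | tMaxX 0.1553 tMaxY 1.9319 | tΔX 1.0353 tΔY 3.8637
    t=0.1553 [x] (4,5)
    t=1.1906 [x] (5,5)
    t=1.9319 [y] (5,4)
    t=2.2258 [x] (6,4)
    t=3.2611 [x] (7,4)
    t=4.2964 [x] (8,4) — stop
  → r_1 = 4.2964
beam 2: φ=-45°, α=30°
  cosα=0.8660 sinα=0.5000 | (3,5) | tMaxX 0.1732 tMaxY 1.0000 | tΔX 1.1547 tΔY 2.0000
    t=0.1732 [x] (4,5)
    t=1.0000 [y] (4,6) — stop
  → r_2 = 1.0000
beam 3: φ=0°, α=75°
  cosα=0.2588 sinα=0.9659 | (3,5) | tMaxX 0.5796 tMaxY 0.5176 | tΔX 3.8637 tΔY 1.0353
    t=0.5176 [y] (3,6) — stop
  → r_3 = 0.5176
beam 4: φ=45°, α=120°
  cosα=-0.5000 sinα=0.8660 | (3,5) | tMaxX 1.7000 tMaxY 0.5774 | tΔX 2.0000 tΔY 1.1547
    t=0.5774 [y] (3,6) — stop
  → r_4 = 0.5774
beam 5: φ=90°, α=165°
  cosα=-0.9659 sinα=0.2588 | (3,5) | tMaxX 0.8800 tMaxY 1.9319 | tΔX 1.0353 tΔY 3.8637
    t=0.8800 [x] (2,5)
    t=1.9153 [x] (1,5)
    t=1.9319 [y] (1,6) — stop
  → r_5 = 1.9319

ranges = [4.2964, 1.0000, 0.5176, 0.5774, 1.9319]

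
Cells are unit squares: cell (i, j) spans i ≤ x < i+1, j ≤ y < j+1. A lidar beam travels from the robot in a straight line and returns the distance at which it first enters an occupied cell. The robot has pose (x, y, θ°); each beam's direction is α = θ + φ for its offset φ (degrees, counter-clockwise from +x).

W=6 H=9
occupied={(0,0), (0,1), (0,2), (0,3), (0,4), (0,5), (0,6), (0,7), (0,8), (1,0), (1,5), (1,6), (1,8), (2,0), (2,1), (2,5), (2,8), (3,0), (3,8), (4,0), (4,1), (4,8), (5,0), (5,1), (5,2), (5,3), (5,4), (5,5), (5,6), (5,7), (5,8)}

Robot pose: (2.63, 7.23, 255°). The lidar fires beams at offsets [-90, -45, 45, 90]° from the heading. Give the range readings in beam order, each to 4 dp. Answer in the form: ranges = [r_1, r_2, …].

ranges = [1.6875, 0.7275, 4.7400, 2.4536]

beam 1: φ=-90°, α=165°
  d=(-0.9659,0.2588)  start (2,7)  tX=0.6522 tY=2.9751  stride 1/|dx|=1.0353 1/|dy|=3.8637
    cross x-line → (1,7), t=0.6522
    cross x-line → (0,7), t=1.6875 (wall)
  → r_1 = 1.6875
beam 2: φ=-45°, α=210°
  d=(-0.8660,-0.5000)  start (2,7)  tX=0.7275 tY=0.4600  stride 1/|dx|=1.1547 1/|dy|=2.0000
    cross y-line → (2,6), t=0.4600
    cross x-line → (1,6), t=0.7275 (wall)
  → r_2 = 0.7275
beam 3: φ=45°, α=300°
  d=(0.5000,-0.8660)  start (2,7)  tX=0.7400 tY=0.2656  stride 1/|dx|=2.0000 1/|dy|=1.1547
    cross y-line → (2,6), t=0.2656
    cross x-line → (3,6), t=0.7400
    cross y-line → (3,5), t=1.4203
    cross y-line → (3,4), t=2.5750
    cross x-line → (4,4), t=2.7400
    cross y-line → (4,3), t=3.7297
    cross x-line → (5,3), t=4.7400 (wall)
  → r_3 = 4.7400
beam 4: φ=90°, α=345°
  d=(0.9659,-0.2588)  start (2,7)  tX=0.3831 tY=0.8887  stride 1/|dx|=1.0353 1/|dy|=3.8637
    cross x-line → (3,7), t=0.3831
    cross y-line → (3,6), t=0.8887
    cross x-line → (4,6), t=1.4183
    cross x-line → (5,6), t=2.4536 (wall)
  → r_4 = 2.4536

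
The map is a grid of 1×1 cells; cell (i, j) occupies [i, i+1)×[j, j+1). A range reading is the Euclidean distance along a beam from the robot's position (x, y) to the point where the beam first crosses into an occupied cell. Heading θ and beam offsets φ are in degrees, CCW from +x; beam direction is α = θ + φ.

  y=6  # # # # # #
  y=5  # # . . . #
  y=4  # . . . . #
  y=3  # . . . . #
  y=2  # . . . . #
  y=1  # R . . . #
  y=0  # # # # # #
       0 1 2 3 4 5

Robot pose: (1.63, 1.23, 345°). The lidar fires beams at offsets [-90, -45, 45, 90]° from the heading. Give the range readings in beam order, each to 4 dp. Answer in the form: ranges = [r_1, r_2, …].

ranges = [0.2381, 0.2656, 3.8913, 4.9383]

beam 1: φ=-90°, α=255°
  direction (-0.2588, -0.9659); cell (1,1); t to first gridline: x 2.4341, y 0.2381 (then +3.8637 / +1.0353)
    (1,0) via y @ 0.2381  # hit
  → r_1 = 0.2381
beam 2: φ=-45°, α=300°
  direction (0.5000, -0.8660); cell (1,1); t to first gridline: x 0.7400, y 0.2656 (then +2.0000 / +1.1547)
    (1,0) via y @ 0.2656  # hit
  → r_2 = 0.2656
beam 3: φ=45°, α=30°
  direction (0.8660, 0.5000); cell (1,1); t to first gridline: x 0.4272, y 1.5400 (then +1.1547 / +2.0000)
    (2,1) via x @ 0.4272
    (2,2) via y @ 1.5400
    (3,2) via x @ 1.5819
    (4,2) via x @ 2.7366
    (4,3) via y @ 3.5400
    (5,3) via x @ 3.8913  # hit
  → r_3 = 3.8913
beam 4: φ=90°, α=75°
  direction (0.2588, 0.9659); cell (1,1); t to first gridline: x 1.4296, y 0.7972 (then +3.8637 / +1.0353)
    (1,2) via y @ 0.7972
    (2,2) via x @ 1.4296
    (2,3) via y @ 1.8324
    (2,4) via y @ 2.8677
    (2,5) via y @ 3.9030
    (2,6) via y @ 4.9383  # hit
  → r_4 = 4.9383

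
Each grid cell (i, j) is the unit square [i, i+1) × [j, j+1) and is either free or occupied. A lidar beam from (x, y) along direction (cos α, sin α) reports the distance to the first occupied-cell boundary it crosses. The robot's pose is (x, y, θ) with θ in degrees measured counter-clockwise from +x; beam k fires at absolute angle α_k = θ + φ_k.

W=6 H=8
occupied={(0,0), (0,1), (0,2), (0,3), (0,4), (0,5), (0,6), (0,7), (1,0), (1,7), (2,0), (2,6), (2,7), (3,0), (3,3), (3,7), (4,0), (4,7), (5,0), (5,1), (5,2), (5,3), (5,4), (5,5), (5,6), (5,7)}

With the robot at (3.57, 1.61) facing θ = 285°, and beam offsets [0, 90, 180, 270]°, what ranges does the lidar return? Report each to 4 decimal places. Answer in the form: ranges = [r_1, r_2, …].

beam 1: φ=0°, α=285°
  direction (0.2588, -0.9659); cell (3,1); t to first gridline: x 1.6614, y 0.6315 (then +3.8637 / +1.0353)
    (3,0) via y @ 0.6315  # hit
  → r_1 = 0.6315
beam 2: φ=90°, α=15°
  direction (0.9659, 0.2588); cell (3,1); t to first gridline: x 0.4452, y 1.5068 (then +1.0353 / +3.8637)
    (4,1) via x @ 0.4452
    (5,1) via x @ 1.4804  # hit
  → r_2 = 1.4804
beam 3: φ=180°, α=105°
  direction (-0.2588, 0.9659); cell (3,1); t to first gridline: x 2.2023, y 0.4038 (then +3.8637 / +1.0353)
    (3,2) via y @ 0.4038
    (3,3) via y @ 1.4390  # hit
  → r_3 = 1.4390
beam 4: φ=270°, α=195°
  direction (-0.9659, -0.2588); cell (3,1); t to first gridline: x 0.5901, y 2.3569 (then +1.0353 / +3.8637)
    (2,1) via x @ 0.5901
    (1,1) via x @ 1.6254
    (1,0) via y @ 2.3569  # hit
  → r_4 = 2.3569

ranges = [0.6315, 1.4804, 1.4390, 2.3569]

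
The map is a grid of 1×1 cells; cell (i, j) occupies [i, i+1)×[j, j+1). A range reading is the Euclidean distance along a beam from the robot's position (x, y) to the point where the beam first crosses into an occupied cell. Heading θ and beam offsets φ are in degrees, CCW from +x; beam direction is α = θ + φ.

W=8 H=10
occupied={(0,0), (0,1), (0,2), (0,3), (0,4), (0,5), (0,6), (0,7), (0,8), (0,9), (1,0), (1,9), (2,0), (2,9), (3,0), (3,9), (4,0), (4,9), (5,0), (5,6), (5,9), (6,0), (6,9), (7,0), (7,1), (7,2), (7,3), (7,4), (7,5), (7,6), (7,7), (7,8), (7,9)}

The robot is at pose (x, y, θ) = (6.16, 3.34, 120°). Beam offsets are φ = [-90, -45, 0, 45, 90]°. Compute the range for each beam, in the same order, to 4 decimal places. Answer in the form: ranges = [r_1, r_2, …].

beam 1: φ=-90°, α=30°
  cosα=0.8660 sinα=0.5000 | (6,3) | tMaxX 0.9699 tMaxY 1.3200 | tΔX 1.1547 tΔY 2.0000
    t=0.9699 [x] (7,3) — stop
  → r_1 = 0.9699
beam 2: φ=-45°, α=75°
  cosα=0.2588 sinα=0.9659 | (6,3) | tMaxX 3.2455 tMaxY 0.6833 | tΔX 3.8637 tΔY 1.0353
    t=0.6833 [y] (6,4)
    t=1.7186 [y] (6,5)
    t=2.7538 [y] (6,6)
    t=3.2455 [x] (7,6) — stop
  → r_2 = 3.2455
beam 3: φ=0°, α=120°
  cosα=-0.5000 sinα=0.8660 | (6,3) | tMaxX 0.3200 tMaxY 0.7621 | tΔX 2.0000 tΔY 1.1547
    t=0.3200 [x] (5,3)
    t=0.7621 [y] (5,4)
    t=1.9168 [y] (5,5)
    t=2.3200 [x] (4,5)
    t=3.0715 [y] (4,6)
    t=4.2262 [y] (4,7)
    t=4.3200 [x] (3,7)
    t=5.3809 [y] (3,8)
    t=6.3200 [x] (2,8)
    t=6.5356 [y] (2,9) — stop
  → r_3 = 6.5356
beam 4: φ=45°, α=165°
  cosα=-0.9659 sinα=0.2588 | (6,3) | tMaxX 0.1656 tMaxY 2.5500 | tΔX 1.0353 tΔY 3.8637
    t=0.1656 [x] (5,3)
    t=1.2009 [x] (4,3)
    t=2.2362 [x] (3,3)
    t=2.5500 [y] (3,4)
    t=3.2715 [x] (2,4)
    t=4.3067 [x] (1,4)
    t=5.3420 [x] (0,4) — stop
  → r_4 = 5.3420
beam 5: φ=90°, α=210°
  cosα=-0.8660 sinα=-0.5000 | (6,3) | tMaxX 0.1848 tMaxY 0.6800 | tΔX 1.1547 tΔY 2.0000
    t=0.1848 [x] (5,3)
    t=0.6800 [y] (5,2)
    t=1.3395 [x] (4,2)
    t=2.4942 [x] (3,2)
    t=2.6800 [y] (3,1)
    t=3.6489 [x] (2,1)
    t=4.6800 [y] (2,0) — stop
  → r_5 = 4.6800

ranges = [0.9699, 3.2455, 6.5356, 5.3420, 4.6800]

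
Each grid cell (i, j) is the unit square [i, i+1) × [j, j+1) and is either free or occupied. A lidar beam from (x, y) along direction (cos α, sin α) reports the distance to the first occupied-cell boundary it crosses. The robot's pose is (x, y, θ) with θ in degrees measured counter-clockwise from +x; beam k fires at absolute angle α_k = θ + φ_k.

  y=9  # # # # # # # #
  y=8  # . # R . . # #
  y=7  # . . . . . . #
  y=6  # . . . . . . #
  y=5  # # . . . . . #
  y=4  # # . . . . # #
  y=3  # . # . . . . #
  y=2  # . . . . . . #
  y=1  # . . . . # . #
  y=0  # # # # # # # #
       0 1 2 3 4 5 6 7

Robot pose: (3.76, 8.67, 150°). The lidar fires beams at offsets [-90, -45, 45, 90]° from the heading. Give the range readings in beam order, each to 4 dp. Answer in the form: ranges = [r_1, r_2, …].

beam 1: φ=-90°, α=60°
  d=(0.5000,0.8660)  start (3,8)  tX=0.4800 tY=0.3811  stride 1/|dx|=2.0000 1/|dy|=1.1547
    cross y-line → (3,9), t=0.3811 (wall)
  → r_1 = 0.3811
beam 2: φ=-45°, α=105°
  d=(-0.2588,0.9659)  start (3,8)  tX=2.9364 tY=0.3416  stride 1/|dx|=3.8637 1/|dy|=1.0353
    cross y-line → (3,9), t=0.3416 (wall)
  → r_2 = 0.3416
beam 3: φ=45°, α=195°
  d=(-0.9659,-0.2588)  start (3,8)  tX=0.7868 tY=2.5887  stride 1/|dx|=1.0353 1/|dy|=3.8637
    cross x-line → (2,8), t=0.7868 (wall)
  → r_3 = 0.7868
beam 4: φ=90°, α=240°
  d=(-0.5000,-0.8660)  start (3,8)  tX=1.5200 tY=0.7736  stride 1/|dx|=2.0000 1/|dy|=1.1547
    cross y-line → (3,7), t=0.7736
    cross x-line → (2,7), t=1.5200
    cross y-line → (2,6), t=1.9283
    cross y-line → (2,5), t=3.0831
    cross x-line → (1,5), t=3.5200 (wall)
  → r_4 = 3.5200

ranges = [0.3811, 0.3416, 0.7868, 3.5200]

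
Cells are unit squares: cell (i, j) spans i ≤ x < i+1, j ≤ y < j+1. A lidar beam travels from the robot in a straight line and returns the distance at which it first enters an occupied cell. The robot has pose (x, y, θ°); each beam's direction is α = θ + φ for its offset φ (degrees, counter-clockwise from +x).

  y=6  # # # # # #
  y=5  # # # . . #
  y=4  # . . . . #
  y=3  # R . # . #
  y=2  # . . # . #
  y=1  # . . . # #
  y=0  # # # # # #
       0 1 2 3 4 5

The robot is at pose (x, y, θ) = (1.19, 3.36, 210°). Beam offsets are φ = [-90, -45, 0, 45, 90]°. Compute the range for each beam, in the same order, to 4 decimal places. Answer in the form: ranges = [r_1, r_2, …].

beam 1: φ=-90°, α=120°
  d=(-0.5000,0.8660)  start (1,3)  tX=0.3800 tY=0.7390  stride 1/|dx|=2.0000 1/|dy|=1.1547
    cross x-line → (0,3), t=0.3800 (wall)
  → r_1 = 0.3800
beam 2: φ=-45°, α=165°
  d=(-0.9659,0.2588)  start (1,3)  tX=0.1967 tY=2.4728  stride 1/|dx|=1.0353 1/|dy|=3.8637
    cross x-line → (0,3), t=0.1967 (wall)
  → r_2 = 0.1967
beam 3: φ=0°, α=210°
  d=(-0.8660,-0.5000)  start (1,3)  tX=0.2194 tY=0.7200  stride 1/|dx|=1.1547 1/|dy|=2.0000
    cross x-line → (0,3), t=0.2194 (wall)
  → r_3 = 0.2194
beam 4: φ=45°, α=255°
  d=(-0.2588,-0.9659)  start (1,3)  tX=0.7341 tY=0.3727  stride 1/|dx|=3.8637 1/|dy|=1.0353
    cross y-line → (1,2), t=0.3727
    cross x-line → (0,2), t=0.7341 (wall)
  → r_4 = 0.7341
beam 5: φ=90°, α=300°
  d=(0.5000,-0.8660)  start (1,3)  tX=1.6200 tY=0.4157  stride 1/|dx|=2.0000 1/|dy|=1.1547
    cross y-line → (1,2), t=0.4157
    cross y-line → (1,1), t=1.5704
    cross x-line → (2,1), t=1.6200
    cross y-line → (2,0), t=2.7251 (wall)
  → r_5 = 2.7251

ranges = [0.3800, 0.1967, 0.2194, 0.7341, 2.7251]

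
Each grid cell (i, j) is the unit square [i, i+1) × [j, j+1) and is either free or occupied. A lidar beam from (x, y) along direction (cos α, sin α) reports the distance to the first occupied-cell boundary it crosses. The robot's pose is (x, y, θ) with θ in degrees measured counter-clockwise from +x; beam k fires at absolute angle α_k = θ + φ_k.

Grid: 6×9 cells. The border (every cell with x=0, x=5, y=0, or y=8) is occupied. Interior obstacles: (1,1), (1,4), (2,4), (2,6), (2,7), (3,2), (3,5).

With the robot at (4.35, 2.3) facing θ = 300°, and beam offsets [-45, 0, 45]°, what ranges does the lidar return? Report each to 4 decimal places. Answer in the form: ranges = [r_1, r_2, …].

beam 1: φ=-45°, α=255°
  cosα=-0.2588 sinα=-0.9659 | (4,2) | tMaxX 1.3523 tMaxY 0.3106 | tΔX 3.8637 tΔY 1.0353
    t=0.3106 [y] (4,1)
    t=1.3459 [y] (4,0) — stop
  → r_1 = 1.3459
beam 2: φ=0°, α=300°
  cosα=0.5000 sinα=-0.8660 | (4,2) | tMaxX 1.3000 tMaxY 0.3464 | tΔX 2.0000 tΔY 1.1547
    t=0.3464 [y] (4,1)
    t=1.3000 [x] (5,1) — stop
  → r_2 = 1.3000
beam 3: φ=45°, α=345°
  cosα=0.9659 sinα=-0.2588 | (4,2) | tMaxX 0.6729 tMaxY 1.1591 | tΔX 1.0353 tΔY 3.8637
    t=0.6729 [x] (5,2) — stop
  → r_3 = 0.6729

ranges = [1.3459, 1.3000, 0.6729]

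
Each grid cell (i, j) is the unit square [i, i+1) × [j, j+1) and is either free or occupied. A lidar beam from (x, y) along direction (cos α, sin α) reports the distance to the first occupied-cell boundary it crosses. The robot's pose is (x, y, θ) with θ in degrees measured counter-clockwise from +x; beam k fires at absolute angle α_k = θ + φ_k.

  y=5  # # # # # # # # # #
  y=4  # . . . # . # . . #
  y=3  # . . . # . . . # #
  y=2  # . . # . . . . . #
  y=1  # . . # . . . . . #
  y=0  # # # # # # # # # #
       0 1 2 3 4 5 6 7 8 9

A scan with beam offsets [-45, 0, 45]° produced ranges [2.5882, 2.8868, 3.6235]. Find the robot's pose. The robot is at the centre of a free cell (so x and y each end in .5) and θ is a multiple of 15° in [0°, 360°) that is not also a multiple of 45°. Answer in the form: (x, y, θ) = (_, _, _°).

Enumerate (i+0.5, j+0.5, θ) over the 26 free cells and 16 admissible headings. For each, cast all 3 beams and compare to the given ranges.
  (5.5, 4.5, 75°): beam 1 = 0.5774 ≠ 2.5882 ✗
  (1.5, 4.5, 345°): beam 1 = 3.0000 ≠ 2.5882 ✗
  (3.5, 3.5, 105°): beam 1 = 1.0000 ≠ 2.5882 ✗
  (5.5, 2.5, 30°): beam 1 = 3.6235 ≠ 2.5882 ✗
  (2.5, 3.5, 30°): beam 1 = 1.5529 ≠ 2.5882 ✗
  …
  (5.5, 3.5, 300°): r_1=2.5882, r_2=2.8868, r_3=3.6235 — all match ✓
Unique over the lattice → pose = (5.5, 3.5, 300°).

(x, y, θ) = (5.5, 3.5, 300°)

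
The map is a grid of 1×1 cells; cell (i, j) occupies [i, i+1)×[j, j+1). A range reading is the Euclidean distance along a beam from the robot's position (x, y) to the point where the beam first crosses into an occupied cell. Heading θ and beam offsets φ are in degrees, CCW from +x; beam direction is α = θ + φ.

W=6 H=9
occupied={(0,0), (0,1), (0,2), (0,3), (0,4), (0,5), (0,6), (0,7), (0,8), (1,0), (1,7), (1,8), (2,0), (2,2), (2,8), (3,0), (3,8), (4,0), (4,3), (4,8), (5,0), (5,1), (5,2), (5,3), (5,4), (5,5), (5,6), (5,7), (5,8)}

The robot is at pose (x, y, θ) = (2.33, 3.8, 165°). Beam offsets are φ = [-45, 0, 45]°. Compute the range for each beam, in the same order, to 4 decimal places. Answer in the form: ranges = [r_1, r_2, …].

beam 1: φ=-45°, α=120°
  cosα=-0.5000 sinα=0.8660 | (2,3) | tMaxX 0.6600 tMaxY 0.2309 | tΔX 2.0000 tΔY 1.1547
    t=0.2309 [y] (2,4)
    t=0.6600 [x] (1,4)
    t=1.3856 [y] (1,5)
    t=2.5403 [y] (1,6)
    t=2.6600 [x] (0,6) — stop
  → r_1 = 2.6600
beam 2: φ=0°, α=165°
  cosα=-0.9659 sinα=0.2588 | (2,3) | tMaxX 0.3416 tMaxY 0.7727 | tΔX 1.0353 tΔY 3.8637
    t=0.3416 [x] (1,3)
    t=0.7727 [y] (1,4)
    t=1.3769 [x] (0,4) — stop
  → r_2 = 1.3769
beam 3: φ=45°, α=210°
  cosα=-0.8660 sinα=-0.5000 | (2,3) | tMaxX 0.3811 tMaxY 1.6000 | tΔX 1.1547 tΔY 2.0000
    t=0.3811 [x] (1,3)
    t=1.5358 [x] (0,3) — stop
  → r_3 = 1.5358

ranges = [2.6600, 1.3769, 1.5358]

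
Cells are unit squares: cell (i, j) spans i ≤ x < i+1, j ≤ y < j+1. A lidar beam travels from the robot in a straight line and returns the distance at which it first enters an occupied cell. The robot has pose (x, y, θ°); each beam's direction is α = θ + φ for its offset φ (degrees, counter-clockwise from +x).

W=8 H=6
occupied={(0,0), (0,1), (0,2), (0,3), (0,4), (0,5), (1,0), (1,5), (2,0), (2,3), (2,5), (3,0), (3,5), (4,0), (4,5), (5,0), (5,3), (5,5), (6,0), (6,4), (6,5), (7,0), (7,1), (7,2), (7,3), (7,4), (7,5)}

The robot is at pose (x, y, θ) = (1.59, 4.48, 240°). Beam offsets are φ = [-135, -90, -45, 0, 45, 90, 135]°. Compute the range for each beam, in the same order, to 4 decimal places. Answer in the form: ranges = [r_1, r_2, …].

ranges = [0.5383, 0.6813, 0.6108, 1.1800, 3.6028, 0.9600, 2.0091]

beam 1: φ=-135°, α=105°
  dir = (cos 105°, sin 105°) = (-0.2588, 0.9659); from cell (1,4)
  next x-line at t=2.2796, next y-line at t=0.5383; Δt_x=3.8637, Δt_y=1.0353
    y: enter (1,5) at t=0.5383 ← occupied
  → r_1 = 0.5383
beam 2: φ=-90°, α=150°
  dir = (cos 150°, sin 150°) = (-0.8660, 0.5000); from cell (1,4)
  next x-line at t=0.6813, next y-line at t=1.0400; Δt_x=1.1547, Δt_y=2.0000
    x: enter (0,4) at t=0.6813 ← occupied
  → r_2 = 0.6813
beam 3: φ=-45°, α=195°
  dir = (cos 195°, sin 195°) = (-0.9659, -0.2588); from cell (1,4)
  next x-line at t=0.6108, next y-line at t=1.8546; Δt_x=1.0353, Δt_y=3.8637
    x: enter (0,4) at t=0.6108 ← occupied
  → r_3 = 0.6108
beam 4: φ=0°, α=240°
  dir = (cos 240°, sin 240°) = (-0.5000, -0.8660); from cell (1,4)
  next x-line at t=1.1800, next y-line at t=0.5543; Δt_x=2.0000, Δt_y=1.1547
    y: enter (1,3) at t=0.5543
    x: enter (0,3) at t=1.1800 ← occupied
  → r_4 = 1.1800
beam 5: φ=45°, α=285°
  dir = (cos 285°, sin 285°) = (0.2588, -0.9659); from cell (1,4)
  next x-line at t=1.5841, next y-line at t=0.4969; Δt_x=3.8637, Δt_y=1.0353
    y: enter (1,3) at t=0.4969
    y: enter (1,2) at t=1.5322
    x: enter (2,2) at t=1.5841
    y: enter (2,1) at t=2.5675
    y: enter (2,0) at t=3.6028 ← occupied
  → r_5 = 3.6028
beam 6: φ=90°, α=330°
  dir = (cos 330°, sin 330°) = (0.8660, -0.5000); from cell (1,4)
  next x-line at t=0.4734, next y-line at t=0.9600; Δt_x=1.1547, Δt_y=2.0000
    x: enter (2,4) at t=0.4734
    y: enter (2,3) at t=0.9600 ← occupied
  → r_6 = 0.9600
beam 7: φ=135°, α=15°
  dir = (cos 15°, sin 15°) = (0.9659, 0.2588); from cell (1,4)
  next x-line at t=0.4245, next y-line at t=2.0091; Δt_x=1.0353, Δt_y=3.8637
    x: enter (2,4) at t=0.4245
    x: enter (3,4) at t=1.4597
    y: enter (3,5) at t=2.0091 ← occupied
  → r_7 = 2.0091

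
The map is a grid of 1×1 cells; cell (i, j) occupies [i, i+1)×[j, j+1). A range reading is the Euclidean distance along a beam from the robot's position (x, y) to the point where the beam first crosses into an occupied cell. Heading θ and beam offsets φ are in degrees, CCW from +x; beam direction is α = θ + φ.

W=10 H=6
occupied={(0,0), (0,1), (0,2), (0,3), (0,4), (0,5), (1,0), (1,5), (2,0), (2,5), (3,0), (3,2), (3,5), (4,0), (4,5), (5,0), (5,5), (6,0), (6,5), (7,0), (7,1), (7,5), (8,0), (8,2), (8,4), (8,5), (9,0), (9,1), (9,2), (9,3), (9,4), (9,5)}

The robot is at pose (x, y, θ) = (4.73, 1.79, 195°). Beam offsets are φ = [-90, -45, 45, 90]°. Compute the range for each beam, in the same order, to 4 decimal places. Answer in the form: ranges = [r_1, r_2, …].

beam 1: φ=-90°, α=105°
  d=(-0.2588,0.9659)  start (4,1)  tX=2.8205 tY=0.2174  stride 1/|dx|=3.8637 1/|dy|=1.0353
    cross y-line → (4,2), t=0.2174
    cross y-line → (4,3), t=1.2527
    cross y-line → (4,4), t=2.2880
    cross x-line → (3,4), t=2.8205
    cross y-line → (3,5), t=3.3232 (wall)
  → r_1 = 3.3232
beam 2: φ=-45°, α=150°
  d=(-0.8660,0.5000)  start (4,1)  tX=0.8429 tY=0.4200  stride 1/|dx|=1.1547 1/|dy|=2.0000
    cross y-line → (4,2), t=0.4200
    cross x-line → (3,2), t=0.8429 (wall)
  → r_2 = 0.8429
beam 3: φ=45°, α=240°
  d=(-0.5000,-0.8660)  start (4,1)  tX=1.4600 tY=0.9122  stride 1/|dx|=2.0000 1/|dy|=1.1547
    cross y-line → (4,0), t=0.9122 (wall)
  → r_3 = 0.9122
beam 4: φ=90°, α=285°
  d=(0.2588,-0.9659)  start (4,1)  tX=1.0432 tY=0.8179  stride 1/|dx|=3.8637 1/|dy|=1.0353
    cross y-line → (4,0), t=0.8179 (wall)
  → r_4 = 0.8179

ranges = [3.3232, 0.8429, 0.9122, 0.8179]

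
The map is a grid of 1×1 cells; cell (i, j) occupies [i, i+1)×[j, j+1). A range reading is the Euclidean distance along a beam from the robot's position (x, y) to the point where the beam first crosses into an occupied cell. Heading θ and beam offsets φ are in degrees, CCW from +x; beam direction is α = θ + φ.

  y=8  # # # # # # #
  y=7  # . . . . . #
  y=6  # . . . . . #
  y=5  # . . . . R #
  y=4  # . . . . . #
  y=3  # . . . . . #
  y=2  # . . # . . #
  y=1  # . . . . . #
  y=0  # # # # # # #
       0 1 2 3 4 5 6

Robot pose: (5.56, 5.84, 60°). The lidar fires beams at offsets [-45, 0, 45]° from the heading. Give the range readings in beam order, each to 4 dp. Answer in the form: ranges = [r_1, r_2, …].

beam 1: φ=-45°, α=15°
  d=(0.9659,0.2588)  start (5,5)  tX=0.4555 tY=0.6182  stride 1/|dx|=1.0353 1/|dy|=3.8637
    cross x-line → (6,5), t=0.4555 (wall)
  → r_1 = 0.4555
beam 2: φ=0°, α=60°
  d=(0.5000,0.8660)  start (5,5)  tX=0.8800 tY=0.1848  stride 1/|dx|=2.0000 1/|dy|=1.1547
    cross y-line → (5,6), t=0.1848
    cross x-line → (6,6), t=0.8800 (wall)
  → r_2 = 0.8800
beam 3: φ=45°, α=105°
  d=(-0.2588,0.9659)  start (5,5)  tX=2.1637 tY=0.1656  stride 1/|dx|=3.8637 1/|dy|=1.0353
    cross y-line → (5,6), t=0.1656
    cross y-line → (5,7), t=1.2009
    cross x-line → (4,7), t=2.1637
    cross y-line → (4,8), t=2.2362 (wall)
  → r_3 = 2.2362

ranges = [0.4555, 0.8800, 2.2362]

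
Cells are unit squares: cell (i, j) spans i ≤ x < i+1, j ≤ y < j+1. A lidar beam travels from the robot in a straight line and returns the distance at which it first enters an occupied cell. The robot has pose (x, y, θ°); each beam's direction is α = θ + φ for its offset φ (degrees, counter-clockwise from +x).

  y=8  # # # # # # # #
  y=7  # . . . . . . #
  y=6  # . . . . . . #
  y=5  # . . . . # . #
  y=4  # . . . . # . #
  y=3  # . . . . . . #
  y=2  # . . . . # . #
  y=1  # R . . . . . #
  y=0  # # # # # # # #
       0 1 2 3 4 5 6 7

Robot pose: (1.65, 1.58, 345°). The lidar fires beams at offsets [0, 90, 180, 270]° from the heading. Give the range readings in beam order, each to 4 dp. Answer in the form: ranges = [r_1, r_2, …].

ranges = [2.2409, 6.6465, 0.6729, 0.6005]

beam 1: φ=0°, α=345°
  d=(0.9659,-0.2588)  start (1,1)  tX=0.3623 tY=2.2409  stride 1/|dx|=1.0353 1/|dy|=3.8637
    cross x-line → (2,1), t=0.3623
    cross x-line → (3,1), t=1.3976
    cross y-line → (3,0), t=2.2409 (wall)
  → r_1 = 2.2409
beam 2: φ=90°, α=75°
  d=(0.2588,0.9659)  start (1,1)  tX=1.3523 tY=0.4348  stride 1/|dx|=3.8637 1/|dy|=1.0353
    cross y-line → (1,2), t=0.4348
    cross x-line → (2,2), t=1.3523
    cross y-line → (2,3), t=1.4701
    cross y-line → (2,4), t=2.5054
    cross y-line → (2,5), t=3.5406
    cross y-line → (2,6), t=4.5759
    cross x-line → (3,6), t=5.2160
    cross y-line → (3,7), t=5.6112
    cross y-line → (3,8), t=6.6465 (wall)
  → r_2 = 6.6465
beam 3: φ=180°, α=165°
  d=(-0.9659,0.2588)  start (1,1)  tX=0.6729 tY=1.6228  stride 1/|dx|=1.0353 1/|dy|=3.8637
    cross x-line → (0,1), t=0.6729 (wall)
  → r_3 = 0.6729
beam 4: φ=270°, α=255°
  d=(-0.2588,-0.9659)  start (1,1)  tX=2.5114 tY=0.6005  stride 1/|dx|=3.8637 1/|dy|=1.0353
    cross y-line → (1,0), t=0.6005 (wall)
  → r_4 = 0.6005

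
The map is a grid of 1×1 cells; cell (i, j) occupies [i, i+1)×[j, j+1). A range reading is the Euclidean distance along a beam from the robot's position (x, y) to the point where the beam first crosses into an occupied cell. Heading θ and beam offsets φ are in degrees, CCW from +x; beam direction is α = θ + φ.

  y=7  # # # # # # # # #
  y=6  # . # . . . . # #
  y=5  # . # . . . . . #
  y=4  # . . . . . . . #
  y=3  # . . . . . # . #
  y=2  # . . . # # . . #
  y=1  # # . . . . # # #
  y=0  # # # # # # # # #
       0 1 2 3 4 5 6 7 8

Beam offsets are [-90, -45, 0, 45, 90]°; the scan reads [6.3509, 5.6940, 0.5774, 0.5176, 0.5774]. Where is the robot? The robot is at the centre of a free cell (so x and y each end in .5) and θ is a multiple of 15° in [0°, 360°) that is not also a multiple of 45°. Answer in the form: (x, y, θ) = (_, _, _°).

(x, y, θ) = (2.5, 1.5, 150°)

The pose lattice has 33·16 = 528 candidates. Test each by forward raycasting.
  (3.5, 5.5, 240°): beam 1 = 0.5774 ≠ 6.3509 ✗
  (4.5, 5.5, 285°): beam 1 = 1.5529 ≠ 6.3509 ✗
  (2.5, 2.5, 195°): beam 1 = 4.6587 ≠ 6.3509 ✗
  (6.5, 2.5, 165°): beam 1 = 0.5176 ≠ 6.3509 ✗
  …
  (2.5, 1.5, 150°): r_1=6.3509, r_2=5.6940, r_3=0.5774, r_4=0.5176, r_5=0.5774 — all match ✓
No second candidate reproduces the full scan.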